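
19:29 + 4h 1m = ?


Start: 1169 minutes from midnight
Add: 241 minutes
Total: 1410 minutes
Hours: 1410 ÷ 60 = 23 remainder 30

23:30


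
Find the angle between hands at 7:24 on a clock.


78.0°

Hour hand = 7×30 + 24×0.5 = 222.0°
Minute hand = 24×6 = 144°
Difference = |222.0 - 144| = 78.0°


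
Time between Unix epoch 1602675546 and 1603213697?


538151 seconds (149.5 hours / 6.23 days)

Difference = 1603213697 - 1602675546 = 538151 seconds
In hours: 538151 / 3600 ≈ 149.5
In days: 538151 / 86400 ≈ 6.23


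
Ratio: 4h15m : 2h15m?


17:9 (1.89)

Duration 1: 255 minutes
Duration 2: 135 minutes
Ratio = 255:135
GCD = 15
Simplified = 17:9
As a decimal: 17/9 ≈ 1.89


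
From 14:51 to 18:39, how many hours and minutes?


End time in minutes: 18×60 + 39 = 1119
Start time in minutes: 14×60 + 51 = 891
Difference = 1119 - 891 = 228 minutes
= 3 hours 48 minutes

3h 48m


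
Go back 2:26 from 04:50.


Start: 290 minutes from midnight
Subtract: 146 minutes
Remaining: 290 - 146 = 144
Hours: 2, Minutes: 24

02:24


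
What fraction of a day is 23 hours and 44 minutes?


Total minutes: 23×60 + 44 = 1424
Day = 24×60 = 1440 minutes
Fraction = 1424/1440 ≈ 0.9889
As a percentage: 1424/1440 × 100 ≈ 98.89%

0.9889 (98.89%)


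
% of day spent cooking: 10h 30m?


Time: 630 minutes
Day: 1440 minutes
Percentage = (630/1440) × 100 ≈ 43.8%

43.8%


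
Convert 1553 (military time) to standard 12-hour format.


3:53 PM

Hour: 15
15 - 12 = 3 → PM


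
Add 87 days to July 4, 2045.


Start: July 4, 2045
Add 87 days
July 4 → August 1: 31 - 4 + 1 = 28 days (87 - 28 = 59 left)
August 1 → September 1: 31 - 1 + 1 = 31 days (59 - 31 = 28 left)
September 1 + 28 = September 29, 2045

September 29, 2045


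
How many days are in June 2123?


30 days

Month: June (month 6)
June has 30 days


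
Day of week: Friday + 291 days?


Start: Friday (index 4)
(4 + 291) mod 7
= 295 mod 7
= 1
Index 1 → Tuesday

Tuesday


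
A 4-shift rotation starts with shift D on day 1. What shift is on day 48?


Shifts: A, B, C, D
Start: D (index 3)
Day 48: (3 + 48 - 1) mod 4
= 50 mod 4
= 2
Index 2 → shift C

Shift C


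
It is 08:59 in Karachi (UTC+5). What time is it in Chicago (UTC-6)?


21:59 (previous day)

Time difference = UTC-6 - UTC+5 = -11 hours
New hour = (8 -11) mod 24
= -3 mod 24 = 21
Minutes unchanged → 21:59; -3 < 0 → previous day


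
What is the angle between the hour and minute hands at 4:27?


Hour hand = 4×30 + 27×0.5 = 133.5°
Minute hand = 27×6 = 162°
Difference = |133.5 - 162| = 28.5°

28.5°


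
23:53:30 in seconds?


86010 seconds

Hours: 23 × 3600 = 82800
Minutes: 53 × 60 = 3180
Seconds: 30
Total = 82800 + 3180 + 30 = 86010


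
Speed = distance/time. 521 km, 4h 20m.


120.2 km/h

Distance: 521 km
Time: 4h 20m = 260 min = 260/60 = 13/3 hours
Speed = 521 ÷ (13/3) = 521 × 3 / 13 = 1563/13 ≈ 120.2 km/h


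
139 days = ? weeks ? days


Weeks: 139 ÷ 7 = 19 remainder 6

19 weeks 6 days


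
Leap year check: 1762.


Rules: divisible by 4 AND (not by 100 OR by 400)
1762 ÷ 4 = 440 remainder 2 → not divisible by 4
Not divisible by 4 → not a leap year

No


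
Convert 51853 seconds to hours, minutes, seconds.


14h 24m 13s

Hours: 51853 ÷ 3600 = 14 remainder 1453
Minutes: 1453 ÷ 60 = 24 remainder 13
Seconds: 13


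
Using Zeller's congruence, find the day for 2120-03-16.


Saturday

Zeller's congruence:
q=16, m=3, k=20, j=21
h = (16 + ⌊13×4/5⌋ + 20 + ⌊20/4⌋ + ⌊21/4⌋ - 2×21) mod 7
= (16 + 10 + 20 + 5 + 5 - 42) mod 7
= 14 mod 7 = 0
h=0 → Saturday


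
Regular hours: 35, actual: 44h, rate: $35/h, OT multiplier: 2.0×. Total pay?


$1855.00

Regular: 35h × $35 = $1225.00
Overtime: 44 - 35 = 9h
OT pay: 9h × $35 × 2.0 = $630.00
Total = $1225.00 + $630.00 = $1855.00


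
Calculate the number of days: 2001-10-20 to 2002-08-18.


302 days

From October 20, 2001 to August 18, 2002
Rest of October 2001: 31 - 20 = 11
Full months: November 30, December 31, January 31, February 2002 28, March 31, April 30, May 31, June 30, July 31
Days into August 2002: 18
Total = 11 + 30 + 31 + 31 + 28 + 31 + 30 + 31 + 30 + 31 + 18 = 302 days


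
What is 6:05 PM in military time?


Input: 6:05 PM
PM: 6 + 12 = 18

18:05


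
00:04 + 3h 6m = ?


Start: 4 minutes from midnight
Add: 186 minutes
Total: 190 minutes
Hours: 190 ÷ 60 = 3 remainder 10

03:10


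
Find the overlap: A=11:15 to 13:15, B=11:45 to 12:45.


60 minutes

Meeting A: 675-795 (in minutes from midnight)
Meeting B: 705-765
Overlap start = max(675, 705) = 705
Overlap end = min(795, 765) = 765
Overlap = max(0, 765 - 705) = 60 min


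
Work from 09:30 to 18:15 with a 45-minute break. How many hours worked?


Total time = (18×60+15) - (9×60+30)
= 1095 - 570 = 525 min
Minus break: 525 - 45 = 480 min
= 8h 0m

8h 0m (480 minutes)


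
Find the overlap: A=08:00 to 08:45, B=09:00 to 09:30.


0 minutes

Meeting A: 480-525 (in minutes from midnight)
Meeting B: 540-570
Overlap start = max(480, 540) = 540
Overlap end = min(525, 570) = 525
Overlap = max(0, 525 - 540) = 0 min


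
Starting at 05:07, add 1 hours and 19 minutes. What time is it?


Start: 307 minutes from midnight
Add: 79 minutes
Total: 386 minutes
Hours: 386 ÷ 60 = 6 remainder 26

06:26


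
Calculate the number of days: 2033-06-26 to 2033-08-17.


52 days

From June 26, 2033 to August 17, 2033
Rest of June 2033: 30 - 26 = 4
Full months: July 31
Days into August 2033: 17
Total = 4 + 31 + 17 = 52 days


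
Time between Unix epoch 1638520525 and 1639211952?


691427 seconds (192.1 hours / 8.00 days)

Difference = 1639211952 - 1638520525 = 691427 seconds
In hours: 691427 / 3600 ≈ 192.1
In days: 691427 / 86400 ≈ 8.00


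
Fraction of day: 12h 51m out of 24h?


Total minutes: 12×60 + 51 = 771
Day = 24×60 = 1440 minutes
Fraction = 771/1440 ≈ 0.5354
As a percentage: 771/1440 × 100 ≈ 53.54%

0.5354 (53.54%)


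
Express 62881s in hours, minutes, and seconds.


17h 28m 1s

Hours: 62881 ÷ 3600 = 17 remainder 1681
Minutes: 1681 ÷ 60 = 28 remainder 1
Seconds: 1


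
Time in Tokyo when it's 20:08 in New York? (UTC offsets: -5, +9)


Time difference = UTC+9 - UTC-5 = +14 hours
New hour = (20 + 14) mod 24
= 34 mod 24 = 10
Minutes unchanged → 10:08; 34 ≥ 24 → next day

10:08 (next day)


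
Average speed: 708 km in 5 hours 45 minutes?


Distance: 708 km
Time: 5h 45m = 345 min = 345/60 = 23/4 hours
Speed = 708 ÷ (23/4) = 708 × 4 / 23 = 2832/23 ≈ 123.1 km/h

123.1 km/h


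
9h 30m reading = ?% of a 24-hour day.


39.6%

Time: 570 minutes
Day: 1440 minutes
Percentage = (570/1440) × 100 ≈ 39.6%


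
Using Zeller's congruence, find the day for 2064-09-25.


Thursday

Zeller's congruence:
q=25, m=9, k=64, j=20
h = (25 + ⌊13×10/5⌋ + 64 + ⌊64/4⌋ + ⌊20/4⌋ - 2×20) mod 7
= (25 + 26 + 64 + 16 + 5 - 40) mod 7
= 96 mod 7 = 5
h=5 → Thursday


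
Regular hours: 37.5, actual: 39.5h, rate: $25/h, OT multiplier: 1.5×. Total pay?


Regular: 37.5h × $25 = $937.50
Overtime: 39.5 - 37.5 = 2.0h
OT pay: 2.0h × $25 × 1.5 = $75.00
Total = $937.50 + $75.00 = $1012.50

$1012.50


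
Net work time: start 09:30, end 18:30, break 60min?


Total time = (18×60+30) - (9×60+30)
= 1110 - 570 = 540 min
Minus break: 540 - 60 = 480 min
= 8h 0m

8h 0m (480 minutes)


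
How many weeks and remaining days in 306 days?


Weeks: 306 ÷ 7 = 43 remainder 5

43 weeks 5 days


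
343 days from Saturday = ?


Start: Saturday (index 5)
(5 + 343) mod 7
= 348 mod 7
= 5
Index 5 → Saturday

Saturday


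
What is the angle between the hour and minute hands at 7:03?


166.5°

Hour hand = 7×30 + 3×0.5 = 211.5°
Minute hand = 3×6 = 18°
Difference = |211.5 - 18| = 193.5°
Since > 180°: 360 - 193.5 = 166.5°


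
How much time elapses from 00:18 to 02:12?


End time in minutes: 2×60 + 12 = 132
Start time in minutes: 0×60 + 18 = 18
Difference = 132 - 18 = 114 minutes
= 1 hours 54 minutes

1h 54m


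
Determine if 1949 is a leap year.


No

Rules: divisible by 4 AND (not by 100 OR by 400)
1949 ÷ 4 = 487 remainder 1 → not divisible by 4
Not divisible by 4 → not a leap year


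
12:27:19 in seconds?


44839 seconds

Hours: 12 × 3600 = 43200
Minutes: 27 × 60 = 1620
Seconds: 19
Total = 43200 + 1620 + 19 = 44839


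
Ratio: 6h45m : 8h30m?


Duration 1: 405 minutes
Duration 2: 510 minutes
Ratio = 405:510
GCD = 15
Simplified = 27:34
As a decimal: 27/34 ≈ 0.79

27:34 (0.79)


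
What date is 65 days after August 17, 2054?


Start: August 17, 2054
Add 65 days
August 17 → September 1: 31 - 17 + 1 = 15 days (65 - 15 = 50 left)
September 1 → October 1: 30 - 1 + 1 = 30 days (50 - 30 = 20 left)
October 1 + 20 = October 21, 2054

October 21, 2054


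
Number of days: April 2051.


30 days

Month: April (month 4)
April has 30 days


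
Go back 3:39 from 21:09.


Start: 1269 minutes from midnight
Subtract: 219 minutes
Remaining: 1269 - 219 = 1050
Hours: 17, Minutes: 30

17:30


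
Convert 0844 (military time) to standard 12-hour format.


8:44 AM

Hour: 8
8 < 12 → AM


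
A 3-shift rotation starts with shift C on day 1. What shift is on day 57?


Shift B

Shifts: A, B, C
Start: C (index 2)
Day 57: (2 + 57 - 1) mod 3
= 58 mod 3
= 1
Index 1 → shift B


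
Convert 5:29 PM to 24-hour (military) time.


Input: 5:29 PM
PM: 5 + 12 = 17

17:29


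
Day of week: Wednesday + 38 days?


Saturday

Start: Wednesday (index 2)
(2 + 38) mod 7
= 40 mod 7
= 5
Index 5 → Saturday


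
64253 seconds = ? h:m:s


Hours: 64253 ÷ 3600 = 17 remainder 3053
Minutes: 3053 ÷ 60 = 50 remainder 53
Seconds: 53

17h 50m 53s


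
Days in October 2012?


Month: October (month 10)
October has 31 days

31 days


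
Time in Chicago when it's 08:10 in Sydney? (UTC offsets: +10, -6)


Time difference = UTC-6 - UTC+10 = -16 hours
New hour = (8 -16) mod 24
= -8 mod 24 = 16
Minutes unchanged → 16:10; -8 < 0 → previous day

16:10 (previous day)


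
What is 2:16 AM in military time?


02:16

Input: 2:16 AM
AM hour stays: 2


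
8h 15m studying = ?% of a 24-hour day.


Time: 495 minutes
Day: 1440 minutes
Percentage = (495/1440) × 100 ≈ 34.4%

34.4%


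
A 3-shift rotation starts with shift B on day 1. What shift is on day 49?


Shift B

Shifts: A, B, C
Start: B (index 1)
Day 49: (1 + 49 - 1) mod 3
= 49 mod 3
= 1
Index 1 → shift B


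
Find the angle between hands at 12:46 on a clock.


Hour hand (12 ≡ 0 on the dial): 0×30 + 46×0.5 = 23.0°
Minute hand = 46×6 = 276°
Difference = |23.0 - 276| = 253.0°
Since > 180°: 360 - 253.0 = 107.0°

107.0°


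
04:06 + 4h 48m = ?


08:54

Start: 246 minutes from midnight
Add: 288 minutes
Total: 534 minutes
Hours: 534 ÷ 60 = 8 remainder 54


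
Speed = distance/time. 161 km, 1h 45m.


92.0 km/h

Distance: 161 km
Time: 1h 45m = 105 min = 105/60 = 7/4 hours
Speed = 161 ÷ (7/4) = 161 × 4 / 7 = 644/7 = 92.0 km/h


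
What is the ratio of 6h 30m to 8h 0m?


Duration 1: 390 minutes
Duration 2: 480 minutes
Ratio = 390:480
GCD = 30
Simplified = 13:16
As a decimal: 13/16 ≈ 0.81

13:16 (0.81)


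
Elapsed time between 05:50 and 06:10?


0h 20m

End time in minutes: 6×60 + 10 = 370
Start time in minutes: 5×60 + 50 = 350
Difference = 370 - 350 = 20 minutes
= 0 hours 20 minutes


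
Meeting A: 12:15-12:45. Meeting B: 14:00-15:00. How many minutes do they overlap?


Meeting A: 735-765 (in minutes from midnight)
Meeting B: 840-900
Overlap start = max(735, 840) = 840
Overlap end = min(765, 900) = 765
Overlap = max(0, 765 - 840) = 0 min

0 minutes


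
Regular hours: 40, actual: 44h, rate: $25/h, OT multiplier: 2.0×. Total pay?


$1200.00

Regular: 40h × $25 = $1000.00
Overtime: 44 - 40 = 4h
OT pay: 4h × $25 × 2.0 = $200.00
Total = $1000.00 + $200.00 = $1200.00


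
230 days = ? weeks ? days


Weeks: 230 ÷ 7 = 32 remainder 6

32 weeks 6 days


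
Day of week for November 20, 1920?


Zeller's congruence:
q=20, m=11, k=20, j=19
h = (20 + ⌊13×12/5⌋ + 20 + ⌊20/4⌋ + ⌊19/4⌋ - 2×19) mod 7
= (20 + 31 + 20 + 5 + 4 - 38) mod 7
= 42 mod 7 = 0
h=0 → Saturday

Saturday


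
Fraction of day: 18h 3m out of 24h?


Total minutes: 18×60 + 3 = 1083
Day = 24×60 = 1440 minutes
Fraction = 1083/1440 ≈ 0.7521
As a percentage: 1083/1440 × 100 ≈ 75.21%

0.7521 (75.21%)


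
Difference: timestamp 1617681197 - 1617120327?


560870 seconds (155.8 hours / 6.49 days)

Difference = 1617681197 - 1617120327 = 560870 seconds
In hours: 560870 / 3600 ≈ 155.8
In days: 560870 / 86400 ≈ 6.49


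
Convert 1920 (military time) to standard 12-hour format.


7:20 PM

Hour: 19
19 - 12 = 7 → PM


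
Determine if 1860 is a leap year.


Yes

Rules: divisible by 4 AND (not by 100 OR by 400)
1860 ÷ 4 = 465 exactly → divisible by 4
1860 ÷ 100 = 18 remainder 60 → not divisible by 100
Divisible by 4 but not by 100 → leap year


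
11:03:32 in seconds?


39812 seconds

Hours: 11 × 3600 = 39600
Minutes: 3 × 60 = 180
Seconds: 32
Total = 39600 + 180 + 32 = 39812


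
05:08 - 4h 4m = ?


Start: 308 minutes from midnight
Subtract: 244 minutes
Remaining: 308 - 244 = 64
Hours: 1, Minutes: 4

01:04


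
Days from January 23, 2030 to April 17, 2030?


84 days

From January 23, 2030 to April 17, 2030
Rest of January 2030: 31 - 23 = 8
Full months: February 2030 28, March 31
Days into April 2030: 17
Total = 8 + 28 + 31 + 17 = 84 days


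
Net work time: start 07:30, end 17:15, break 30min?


Total time = (17×60+15) - (7×60+30)
= 1035 - 450 = 585 min
Minus break: 585 - 30 = 555 min
= 9h 15m

9h 15m (555 minutes)


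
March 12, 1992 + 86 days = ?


June 6, 1992

Start: March 12, 1992
Add 86 days
March 12 → April 1: 31 - 12 + 1 = 20 days (86 - 20 = 66 left)
April 1 → May 1: 30 - 1 + 1 = 30 days (66 - 30 = 36 left)
May 1 → June 1: 31 - 1 + 1 = 31 days (36 - 31 = 5 left)
June 1 + 5 = June 6, 1992


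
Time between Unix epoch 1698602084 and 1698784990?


Difference = 1698784990 - 1698602084 = 182906 seconds
In hours: 182906 / 3600 ≈ 50.8
In days: 182906 / 86400 ≈ 2.12

182906 seconds (50.8 hours / 2.12 days)


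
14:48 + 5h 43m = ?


Start: 888 minutes from midnight
Add: 343 minutes
Total: 1231 minutes
Hours: 1231 ÷ 60 = 20 remainder 31

20:31


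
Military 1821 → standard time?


6:21 PM

Hour: 18
18 - 12 = 6 → PM


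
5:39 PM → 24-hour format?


17:39

Input: 5:39 PM
PM: 5 + 12 = 17


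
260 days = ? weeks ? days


Weeks: 260 ÷ 7 = 37 remainder 1

37 weeks 1 days


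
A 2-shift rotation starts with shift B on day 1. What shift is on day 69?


Shifts: A, B
Start: B (index 1)
Day 69: (1 + 69 - 1) mod 2
= 69 mod 2
= 1
Index 1 → shift B

Shift B


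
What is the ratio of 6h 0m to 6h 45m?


Duration 1: 360 minutes
Duration 2: 405 minutes
Ratio = 360:405
GCD = 45
Simplified = 8:9
As a decimal: 8/9 ≈ 0.89

8:9 (0.89)


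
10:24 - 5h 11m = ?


Start: 624 minutes from midnight
Subtract: 311 minutes
Remaining: 624 - 311 = 313
Hours: 5, Minutes: 13

05:13


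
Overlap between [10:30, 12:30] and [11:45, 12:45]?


Meeting A: 630-750 (in minutes from midnight)
Meeting B: 705-765
Overlap start = max(630, 705) = 705
Overlap end = min(750, 765) = 750
Overlap = max(0, 750 - 705) = 45 min

45 minutes


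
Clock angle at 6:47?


78.5°

Hour hand = 6×30 + 47×0.5 = 203.5°
Minute hand = 47×6 = 282°
Difference = |203.5 - 282| = 78.5°


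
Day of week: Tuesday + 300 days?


Start: Tuesday (index 1)
(1 + 300) mod 7
= 301 mod 7
= 0
Index 0 → Monday

Monday


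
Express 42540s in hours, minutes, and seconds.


11h 49m 0s

Hours: 42540 ÷ 3600 = 11 remainder 2940
Minutes: 2940 ÷ 60 = 49 remainder 0
Seconds: 0


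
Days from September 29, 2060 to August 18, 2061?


From September 29, 2060 to August 18, 2061
Rest of September 2060: 30 - 29 = 1
Full months: October 31, November 30, December 31, January 31, February 2061 28, March 31, April 30, May 31, June 30, July 31
Days into August 2061: 18
Total = 1 + 31 + 30 + 31 + 31 + 28 + 31 + 30 + 31 + 30 + 31 + 18 = 323 days

323 days


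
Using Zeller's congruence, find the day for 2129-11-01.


Zeller's congruence:
q=1, m=11, k=29, j=21
h = (1 + ⌊13×12/5⌋ + 29 + ⌊29/4⌋ + ⌊21/4⌋ - 2×21) mod 7
= (1 + 31 + 29 + 7 + 5 - 42) mod 7
= 31 mod 7 = 3
h=3 → Tuesday

Tuesday


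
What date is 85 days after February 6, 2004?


May 1, 2004

Start: February 6, 2004
Add 85 days
February 6 → March 1: 29 - 6 + 1 = 24 days (85 - 24 = 61 left)
March 1 → April 1: 31 - 1 + 1 = 31 days (61 - 31 = 30 left)
April 1 → May 1: 30 - 1 + 1 = 30 days (30 - 30 = 0 left)
Land exactly on May 1, 2004


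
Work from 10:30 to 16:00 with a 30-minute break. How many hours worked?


Total time = (16×60+0) - (10×60+30)
= 960 - 630 = 330 min
Minus break: 330 - 30 = 300 min
= 5h 0m

5h 0m (300 minutes)


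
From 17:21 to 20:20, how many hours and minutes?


2h 59m

End time in minutes: 20×60 + 20 = 1220
Start time in minutes: 17×60 + 21 = 1041
Difference = 1220 - 1041 = 179 minutes
= 2 hours 59 minutes


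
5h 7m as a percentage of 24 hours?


Total minutes: 5×60 + 7 = 307
Day = 24×60 = 1440 minutes
Fraction = 307/1440 ≈ 0.2132
As a percentage: 307/1440 × 100 ≈ 21.32%

0.2132 (21.32%)


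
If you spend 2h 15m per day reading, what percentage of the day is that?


9.4%

Time: 135 minutes
Day: 1440 minutes
Percentage = (135/1440) × 100 ≈ 9.4%


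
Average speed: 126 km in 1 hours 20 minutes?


Distance: 126 km
Time: 1h 20m = 80 min = 80/60 = 4/3 hours
Speed = 126 ÷ (4/3) = 126 × 3 / 4 = 378/4 = 94.5 km/h

94.5 km/h


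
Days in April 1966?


Month: April (month 4)
April has 30 days

30 days


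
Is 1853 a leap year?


No

Rules: divisible by 4 AND (not by 100 OR by 400)
1853 ÷ 4 = 463 remainder 1 → not divisible by 4
Not divisible by 4 → not a leap year


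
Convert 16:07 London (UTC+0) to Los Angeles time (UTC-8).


Time difference = UTC-8 - UTC+0 = -8 hours
New hour = (16 -8) mod 24
= 8 mod 24 = 8
Minutes unchanged → 08:07

08:07


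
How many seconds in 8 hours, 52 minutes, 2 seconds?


Hours: 8 × 3600 = 28800
Minutes: 52 × 60 = 3120
Seconds: 2
Total = 28800 + 3120 + 2 = 31922

31922 seconds


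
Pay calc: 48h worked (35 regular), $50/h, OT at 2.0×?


Regular: 35h × $50 = $1750.00
Overtime: 48 - 35 = 13h
OT pay: 13h × $50 × 2.0 = $1300.00
Total = $1750.00 + $1300.00 = $3050.00

$3050.00


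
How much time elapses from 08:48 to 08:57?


0h 9m

End time in minutes: 8×60 + 57 = 537
Start time in minutes: 8×60 + 48 = 528
Difference = 537 - 528 = 9 minutes
= 0 hours 9 minutes


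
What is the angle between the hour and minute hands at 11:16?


Hour hand = 11×30 + 16×0.5 = 338.0°
Minute hand = 16×6 = 96°
Difference = |338.0 - 96| = 242.0°
Since > 180°: 360 - 242.0 = 118.0°

118.0°


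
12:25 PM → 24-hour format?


12:25

Input: 12:25 PM
12 PM → 12 (noon)


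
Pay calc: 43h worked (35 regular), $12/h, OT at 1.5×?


$564.00

Regular: 35h × $12 = $420.00
Overtime: 43 - 35 = 8h
OT pay: 8h × $12 × 1.5 = $144.00
Total = $420.00 + $144.00 = $564.00


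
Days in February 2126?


Month: February (month 2)
February: 28 or 29 (leap year)
2126 leap year? No

28 days


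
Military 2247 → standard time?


10:47 PM

Hour: 22
22 - 12 = 10 → PM


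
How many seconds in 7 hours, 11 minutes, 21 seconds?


25881 seconds

Hours: 7 × 3600 = 25200
Minutes: 11 × 60 = 660
Seconds: 21
Total = 25200 + 660 + 21 = 25881


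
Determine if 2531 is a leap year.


Rules: divisible by 4 AND (not by 100 OR by 400)
2531 ÷ 4 = 632 remainder 3 → not divisible by 4
Not divisible by 4 → not a leap year

No


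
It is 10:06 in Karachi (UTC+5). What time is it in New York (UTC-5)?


Time difference = UTC-5 - UTC+5 = -10 hours
New hour = (10 -10) mod 24
= 0 mod 24 = 0
Minutes unchanged → 00:06

00:06


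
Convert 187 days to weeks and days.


26 weeks 5 days

Weeks: 187 ÷ 7 = 26 remainder 5


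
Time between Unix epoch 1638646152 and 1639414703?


Difference = 1639414703 - 1638646152 = 768551 seconds
In hours: 768551 / 3600 ≈ 213.5
In days: 768551 / 86400 ≈ 8.90

768551 seconds (213.5 hours / 8.90 days)


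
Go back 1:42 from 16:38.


Start: 998 minutes from midnight
Subtract: 102 minutes
Remaining: 998 - 102 = 896
Hours: 14, Minutes: 56

14:56


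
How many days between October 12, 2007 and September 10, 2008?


From October 12, 2007 to September 10, 2008
Rest of October 2007: 31 - 12 = 19
Full months: November 30, December 31, January 31, February 2008 29, March 31, April 30, May 31, June 30, July 31, August 31
Days into September 2008: 10
Total = 19 + 30 + 31 + 31 + 29 + 31 + 30 + 31 + 30 + 31 + 31 + 10 = 334 days

334 days


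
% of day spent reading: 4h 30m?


Time: 270 minutes
Day: 1440 minutes
Percentage = (270/1440) × 100 ≈ 18.8%

18.8%


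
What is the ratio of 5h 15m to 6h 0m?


7:8 (0.88)

Duration 1: 315 minutes
Duration 2: 360 minutes
Ratio = 315:360
GCD = 45
Simplified = 7:8
As a decimal: 7/8 ≈ 0.88


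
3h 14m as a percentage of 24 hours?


Total minutes: 3×60 + 14 = 194
Day = 24×60 = 1440 minutes
Fraction = 194/1440 ≈ 0.1347
As a percentage: 194/1440 × 100 ≈ 13.47%

0.1347 (13.47%)


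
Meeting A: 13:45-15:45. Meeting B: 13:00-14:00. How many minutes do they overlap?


Meeting A: 825-945 (in minutes from midnight)
Meeting B: 780-840
Overlap start = max(825, 780) = 825
Overlap end = min(945, 840) = 840
Overlap = max(0, 840 - 825) = 15 min

15 minutes


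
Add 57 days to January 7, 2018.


March 5, 2018

Start: January 7, 2018
Add 57 days
January 7 → February 1: 31 - 7 + 1 = 25 days (57 - 25 = 32 left)
February 1 → March 1: 28 - 1 + 1 = 28 days (32 - 28 = 4 left)
March 1 + 4 = March 5, 2018


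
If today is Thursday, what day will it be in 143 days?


Sunday

Start: Thursday (index 3)
(3 + 143) mod 7
= 146 mod 7
= 6
Index 6 → Sunday


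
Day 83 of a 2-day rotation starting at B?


Shifts: A, B
Start: B (index 1)
Day 83: (1 + 83 - 1) mod 2
= 83 mod 2
= 1
Index 1 → shift B

Shift B


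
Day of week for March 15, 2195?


Zeller's congruence:
q=15, m=3, k=95, j=21
h = (15 + ⌊13×4/5⌋ + 95 + ⌊95/4⌋ + ⌊21/4⌋ - 2×21) mod 7
= (15 + 10 + 95 + 23 + 5 - 42) mod 7
= 106 mod 7 = 1
h=1 → Sunday

Sunday


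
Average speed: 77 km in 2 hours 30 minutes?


Distance: 77 km
Time: 2h 30m = 150 min = 150/60 = 5/2 hours
Speed = 77 ÷ (5/2) = 77 × 2 / 5 = 154/5 = 30.8 km/h

30.8 km/h


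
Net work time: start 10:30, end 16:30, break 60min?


5h 0m (300 minutes)

Total time = (16×60+30) - (10×60+30)
= 990 - 630 = 360 min
Minus break: 360 - 60 = 300 min
= 5h 0m


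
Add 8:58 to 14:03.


Start: 843 minutes from midnight
Add: 538 minutes
Total: 1381 minutes
Hours: 1381 ÷ 60 = 23 remainder 1

23:01


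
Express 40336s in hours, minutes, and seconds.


11h 12m 16s

Hours: 40336 ÷ 3600 = 11 remainder 736
Minutes: 736 ÷ 60 = 12 remainder 16
Seconds: 16


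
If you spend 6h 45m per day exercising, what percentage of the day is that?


28.1%

Time: 405 minutes
Day: 1440 minutes
Percentage = (405/1440) × 100 ≈ 28.1%


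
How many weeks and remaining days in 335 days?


Weeks: 335 ÷ 7 = 47 remainder 6

47 weeks 6 days


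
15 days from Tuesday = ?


Start: Tuesday (index 1)
(1 + 15) mod 7
= 16 mod 7
= 2
Index 2 → Wednesday

Wednesday


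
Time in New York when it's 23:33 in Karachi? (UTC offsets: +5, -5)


Time difference = UTC-5 - UTC+5 = -10 hours
New hour = (23 -10) mod 24
= 13 mod 24 = 13
Minutes unchanged → 13:33

13:33


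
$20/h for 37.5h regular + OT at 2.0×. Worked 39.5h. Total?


Regular: 37.5h × $20 = $750.00
Overtime: 39.5 - 37.5 = 2.0h
OT pay: 2.0h × $20 × 2.0 = $80.00
Total = $750.00 + $80.00 = $830.00

$830.00


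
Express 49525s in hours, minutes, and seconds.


13h 45m 25s

Hours: 49525 ÷ 3600 = 13 remainder 2725
Minutes: 2725 ÷ 60 = 45 remainder 25
Seconds: 25


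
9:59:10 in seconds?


Hours: 9 × 3600 = 32400
Minutes: 59 × 60 = 3540
Seconds: 10
Total = 32400 + 3540 + 10 = 35950

35950 seconds


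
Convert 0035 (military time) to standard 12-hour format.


12:35 AM

Hour: 0
0 → 12 AM (midnight)


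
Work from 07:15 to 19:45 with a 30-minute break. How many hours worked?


12h 0m (720 minutes)

Total time = (19×60+45) - (7×60+15)
= 1185 - 435 = 750 min
Minus break: 750 - 30 = 720 min
= 12h 0m


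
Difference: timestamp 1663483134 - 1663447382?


Difference = 1663483134 - 1663447382 = 35752 seconds
In hours: 35752 / 3600 ≈ 9.9
In days: 35752 / 86400 ≈ 0.41

35752 seconds (9.9 hours / 0.41 days)


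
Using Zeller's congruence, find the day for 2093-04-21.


Zeller's congruence:
q=21, m=4, k=93, j=20
h = (21 + ⌊13×5/5⌋ + 93 + ⌊93/4⌋ + ⌊20/4⌋ - 2×20) mod 7
= (21 + 13 + 93 + 23 + 5 - 40) mod 7
= 115 mod 7 = 3
h=3 → Tuesday

Tuesday


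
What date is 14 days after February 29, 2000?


Start: February 29, 2000
Add 14 days
February 29 → March 1: 29 - 29 + 1 = 1 days (14 - 1 = 13 left)
March 1 + 13 = March 14, 2000

March 14, 2000


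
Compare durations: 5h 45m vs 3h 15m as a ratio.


Duration 1: 345 minutes
Duration 2: 195 minutes
Ratio = 345:195
GCD = 15
Simplified = 23:13
As a decimal: 23/13 ≈ 1.77

23:13 (1.77)


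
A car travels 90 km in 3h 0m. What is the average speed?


30.0 km/h

Distance: 90 km
Time: 3 hours
Speed = 90 / 3 = 30.0 km/h


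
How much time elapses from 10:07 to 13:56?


End time in minutes: 13×60 + 56 = 836
Start time in minutes: 10×60 + 7 = 607
Difference = 836 - 607 = 229 minutes
= 3 hours 49 minutes

3h 49m


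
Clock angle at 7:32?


34.0°

Hour hand = 7×30 + 32×0.5 = 226.0°
Minute hand = 32×6 = 192°
Difference = |226.0 - 192| = 34.0°


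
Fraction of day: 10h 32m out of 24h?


0.4389 (43.89%)

Total minutes: 10×60 + 32 = 632
Day = 24×60 = 1440 minutes
Fraction = 632/1440 ≈ 0.4389
As a percentage: 632/1440 × 100 ≈ 43.89%


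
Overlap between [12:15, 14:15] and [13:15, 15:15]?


Meeting A: 735-855 (in minutes from midnight)
Meeting B: 795-915
Overlap start = max(735, 795) = 795
Overlap end = min(855, 915) = 855
Overlap = max(0, 855 - 795) = 60 min

60 minutes


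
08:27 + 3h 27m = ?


11:54

Start: 507 minutes from midnight
Add: 207 minutes
Total: 714 minutes
Hours: 714 ÷ 60 = 11 remainder 54


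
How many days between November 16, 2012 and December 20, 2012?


34 days

From November 16, 2012 to December 20, 2012
Rest of November 2012: 30 - 16 = 14
Days into December 2012: 20
Total = 14 + 20 = 34 days


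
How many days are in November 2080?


30 days

Month: November (month 11)
November has 30 days


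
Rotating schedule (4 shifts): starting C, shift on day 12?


Shift B

Shifts: A, B, C, D
Start: C (index 2)
Day 12: (2 + 12 - 1) mod 4
= 13 mod 4
= 1
Index 1 → shift B


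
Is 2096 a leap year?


Yes

Rules: divisible by 4 AND (not by 100 OR by 400)
2096 ÷ 4 = 524 exactly → divisible by 4
2096 ÷ 100 = 20 remainder 96 → not divisible by 100
Divisible by 4 but not by 100 → leap year


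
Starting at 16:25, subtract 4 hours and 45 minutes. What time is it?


Start: 985 minutes from midnight
Subtract: 285 minutes
Remaining: 985 - 285 = 700
Hours: 11, Minutes: 40

11:40


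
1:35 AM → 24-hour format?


01:35

Input: 1:35 AM
AM hour stays: 1


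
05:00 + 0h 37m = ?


Start: 300 minutes from midnight
Add: 37 minutes
Total: 337 minutes
Hours: 337 ÷ 60 = 5 remainder 37

05:37


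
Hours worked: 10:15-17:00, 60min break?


Total time = (17×60+0) - (10×60+15)
= 1020 - 615 = 405 min
Minus break: 405 - 60 = 345 min
= 5h 45m

5h 45m (345 minutes)


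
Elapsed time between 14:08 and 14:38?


0h 30m

End time in minutes: 14×60 + 38 = 878
Start time in minutes: 14×60 + 8 = 848
Difference = 878 - 848 = 30 minutes
= 0 hours 30 minutes


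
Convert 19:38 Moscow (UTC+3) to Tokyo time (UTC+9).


Time difference = UTC+9 - UTC+3 = +6 hours
New hour = (19 + 6) mod 24
= 25 mod 24 = 1
Minutes unchanged → 01:38; 25 ≥ 24 → next day

01:38 (next day)


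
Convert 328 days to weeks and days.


Weeks: 328 ÷ 7 = 46 remainder 6

46 weeks 6 days


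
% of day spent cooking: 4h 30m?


Time: 270 minutes
Day: 1440 minutes
Percentage = (270/1440) × 100 ≈ 18.8%

18.8%


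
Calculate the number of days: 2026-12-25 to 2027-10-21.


300 days

From December 25, 2026 to October 21, 2027
Rest of December 2026: 31 - 25 = 6
Full months: January 31, February 2027 28, March 31, April 30, May 31, June 30, July 31, August 31, September 30
Days into October 2027: 21
Total = 6 + 31 + 28 + 31 + 30 + 31 + 30 + 31 + 31 + 30 + 21 = 300 days


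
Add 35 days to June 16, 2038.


Start: June 16, 2038
Add 35 days
June 16 → July 1: 30 - 16 + 1 = 15 days (35 - 15 = 20 left)
July 1 + 20 = July 21, 2038

July 21, 2038


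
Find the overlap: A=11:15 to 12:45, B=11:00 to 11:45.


30 minutes

Meeting A: 675-765 (in minutes from midnight)
Meeting B: 660-705
Overlap start = max(675, 660) = 675
Overlap end = min(765, 705) = 705
Overlap = max(0, 705 - 675) = 30 min


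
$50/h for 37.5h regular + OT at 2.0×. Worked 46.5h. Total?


Regular: 37.5h × $50 = $1875.00
Overtime: 46.5 - 37.5 = 9.0h
OT pay: 9.0h × $50 × 2.0 = $900.00
Total = $1875.00 + $900.00 = $2775.00

$2775.00


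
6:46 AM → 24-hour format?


Input: 6:46 AM
AM hour stays: 6

06:46


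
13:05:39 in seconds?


Hours: 13 × 3600 = 46800
Minutes: 5 × 60 = 300
Seconds: 39
Total = 46800 + 300 + 39 = 47139

47139 seconds


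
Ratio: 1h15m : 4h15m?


5:17 (0.29)

Duration 1: 75 minutes
Duration 2: 255 minutes
Ratio = 75:255
GCD = 15
Simplified = 5:17
As a decimal: 5/17 ≈ 0.29


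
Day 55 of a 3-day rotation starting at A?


Shifts: A, B, C
Start: A (index 0)
Day 55: (0 + 55 - 1) mod 3
= 54 mod 3
= 0
Index 0 → shift A

Shift A


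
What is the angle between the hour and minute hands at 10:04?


Hour hand = 10×30 + 4×0.5 = 302.0°
Minute hand = 4×6 = 24°
Difference = |302.0 - 24| = 278.0°
Since > 180°: 360 - 278.0 = 82.0°

82.0°


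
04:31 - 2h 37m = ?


01:54

Start: 271 minutes from midnight
Subtract: 157 minutes
Remaining: 271 - 157 = 114
Hours: 1, Minutes: 54


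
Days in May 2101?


Month: May (month 5)
May has 31 days

31 days


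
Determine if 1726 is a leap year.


Rules: divisible by 4 AND (not by 100 OR by 400)
1726 ÷ 4 = 431 remainder 2 → not divisible by 4
Not divisible by 4 → not a leap year

No


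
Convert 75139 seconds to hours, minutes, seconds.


20h 52m 19s

Hours: 75139 ÷ 3600 = 20 remainder 3139
Minutes: 3139 ÷ 60 = 52 remainder 19
Seconds: 19


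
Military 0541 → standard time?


Hour: 5
5 < 12 → AM

5:41 AM


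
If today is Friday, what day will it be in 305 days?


Tuesday

Start: Friday (index 4)
(4 + 305) mod 7
= 309 mod 7
= 1
Index 1 → Tuesday


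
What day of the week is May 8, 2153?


Tuesday

Zeller's congruence:
q=8, m=5, k=53, j=21
h = (8 + ⌊13×6/5⌋ + 53 + ⌊53/4⌋ + ⌊21/4⌋ - 2×21) mod 7
= (8 + 15 + 53 + 13 + 5 - 42) mod 7
= 52 mod 7 = 3
h=3 → Tuesday


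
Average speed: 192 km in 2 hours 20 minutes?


Distance: 192 km
Time: 2h 20m = 140 min = 140/60 = 7/3 hours
Speed = 192 ÷ (7/3) = 192 × 3 / 7 = 576/7 ≈ 82.3 km/h

82.3 km/h


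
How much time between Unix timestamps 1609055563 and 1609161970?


106407 seconds (29.6 hours / 1.23 days)

Difference = 1609161970 - 1609055563 = 106407 seconds
In hours: 106407 / 3600 ≈ 29.6
In days: 106407 / 86400 ≈ 1.23


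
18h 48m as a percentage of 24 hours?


Total minutes: 18×60 + 48 = 1128
Day = 24×60 = 1440 minutes
Fraction = 1128/1440 ≈ 0.7833
As a percentage: 1128/1440 × 100 ≈ 78.33%

0.7833 (78.33%)


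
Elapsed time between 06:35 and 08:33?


End time in minutes: 8×60 + 33 = 513
Start time in minutes: 6×60 + 35 = 395
Difference = 513 - 395 = 118 minutes
= 1 hours 58 minutes

1h 58m


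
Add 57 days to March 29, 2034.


Start: March 29, 2034
Add 57 days
March 29 → April 1: 31 - 29 + 1 = 3 days (57 - 3 = 54 left)
April 1 → May 1: 30 - 1 + 1 = 30 days (54 - 30 = 24 left)
May 1 + 24 = May 25, 2034

May 25, 2034


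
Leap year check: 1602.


Rules: divisible by 4 AND (not by 100 OR by 400)
1602 ÷ 4 = 400 remainder 2 → not divisible by 4
Not divisible by 4 → not a leap year

No


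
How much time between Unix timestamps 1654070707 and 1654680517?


Difference = 1654680517 - 1654070707 = 609810 seconds
In hours: 609810 / 3600 ≈ 169.4
In days: 609810 / 86400 ≈ 7.06

609810 seconds (169.4 hours / 7.06 days)


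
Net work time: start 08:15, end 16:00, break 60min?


Total time = (16×60+0) - (8×60+15)
= 960 - 495 = 465 min
Minus break: 465 - 60 = 405 min
= 6h 45m

6h 45m (405 minutes)


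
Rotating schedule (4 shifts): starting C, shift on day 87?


Shifts: A, B, C, D
Start: C (index 2)
Day 87: (2 + 87 - 1) mod 4
= 88 mod 4
= 0
Index 0 → shift A

Shift A


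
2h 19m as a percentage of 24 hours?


0.0965 (9.65%)

Total minutes: 2×60 + 19 = 139
Day = 24×60 = 1440 minutes
Fraction = 139/1440 ≈ 0.0965
As a percentage: 139/1440 × 100 ≈ 9.65%


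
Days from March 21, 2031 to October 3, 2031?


196 days

From March 21, 2031 to October 3, 2031
Rest of March 2031: 31 - 21 = 10
Full months: April 30, May 31, June 30, July 31, August 31, September 30
Days into October 2031: 3
Total = 10 + 30 + 31 + 30 + 31 + 31 + 30 + 3 = 196 days


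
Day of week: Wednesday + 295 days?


Thursday

Start: Wednesday (index 2)
(2 + 295) mod 7
= 297 mod 7
= 3
Index 3 → Thursday


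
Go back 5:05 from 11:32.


Start: 692 minutes from midnight
Subtract: 305 minutes
Remaining: 692 - 305 = 387
Hours: 6, Minutes: 27

06:27


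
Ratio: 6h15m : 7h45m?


25:31 (0.81)

Duration 1: 375 minutes
Duration 2: 465 minutes
Ratio = 375:465
GCD = 15
Simplified = 25:31
As a decimal: 25/31 ≈ 0.81


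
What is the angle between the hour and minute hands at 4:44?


122.0°

Hour hand = 4×30 + 44×0.5 = 142.0°
Minute hand = 44×6 = 264°
Difference = |142.0 - 264| = 122.0°


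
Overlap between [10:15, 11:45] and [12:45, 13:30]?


Meeting A: 615-705 (in minutes from midnight)
Meeting B: 765-810
Overlap start = max(615, 765) = 765
Overlap end = min(705, 810) = 705
Overlap = max(0, 705 - 765) = 0 min

0 minutes


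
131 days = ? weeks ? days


Weeks: 131 ÷ 7 = 18 remainder 5

18 weeks 5 days


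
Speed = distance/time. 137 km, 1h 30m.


Distance: 137 km
Time: 1h 30m = 90 min = 90/60 = 3/2 hours
Speed = 137 ÷ (3/2) = 137 × 2 / 3 = 274/3 ≈ 91.3 km/h

91.3 km/h


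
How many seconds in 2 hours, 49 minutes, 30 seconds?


10170 seconds

Hours: 2 × 3600 = 7200
Minutes: 49 × 60 = 2940
Seconds: 30
Total = 7200 + 2940 + 30 = 10170


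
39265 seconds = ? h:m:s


10h 54m 25s

Hours: 39265 ÷ 3600 = 10 remainder 3265
Minutes: 3265 ÷ 60 = 54 remainder 25
Seconds: 25


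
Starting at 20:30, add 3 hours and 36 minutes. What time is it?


00:06 (next day)

Start: 1230 minutes from midnight
Add: 216 minutes
Total: 1446 minutes
Hours: 1446 ÷ 60 = 24 remainder 6
24 ≥ 24 → 24 - 24 = 0 (next day)


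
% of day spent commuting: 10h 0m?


41.7%

Time: 600 minutes
Day: 1440 minutes
Percentage = (600/1440) × 100 ≈ 41.7%


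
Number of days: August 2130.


Month: August (month 8)
August has 31 days

31 days


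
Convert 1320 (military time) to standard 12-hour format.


Hour: 13
13 - 12 = 1 → PM

1:20 PM


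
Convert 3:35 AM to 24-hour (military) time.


Input: 3:35 AM
AM hour stays: 3

03:35


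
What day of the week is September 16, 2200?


Zeller's congruence:
q=16, m=9, k=0, j=22
h = (16 + ⌊13×10/5⌋ + 0 + ⌊0/4⌋ + ⌊22/4⌋ - 2×22) mod 7
= (16 + 26 + 0 + 0 + 5 - 44) mod 7
= 3 mod 7 = 3
h=3 → Tuesday

Tuesday


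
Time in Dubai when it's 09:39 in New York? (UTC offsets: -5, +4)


Time difference = UTC+4 - UTC-5 = +9 hours
New hour = (9 + 9) mod 24
= 18 mod 24 = 18
Minutes unchanged → 18:39

18:39


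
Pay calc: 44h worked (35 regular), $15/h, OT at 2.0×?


$795.00

Regular: 35h × $15 = $525.00
Overtime: 44 - 35 = 9h
OT pay: 9h × $15 × 2.0 = $270.00
Total = $525.00 + $270.00 = $795.00


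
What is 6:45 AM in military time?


Input: 6:45 AM
AM hour stays: 6

06:45


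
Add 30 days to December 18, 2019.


Start: December 18, 2019
Add 30 days
December 18 → January 1: 31 - 18 + 1 = 14 days (30 - 14 = 16 left)
January 1 + 16 = January 17, 2020

January 17, 2020


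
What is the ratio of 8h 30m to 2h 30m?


17:5 (3.40)

Duration 1: 510 minutes
Duration 2: 150 minutes
Ratio = 510:150
GCD = 30
Simplified = 17:5
As a decimal: 17/5 = 3.40


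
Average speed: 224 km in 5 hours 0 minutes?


Distance: 224 km
Time: 5 hours
Speed = 224 / 5 = 44.8 km/h

44.8 km/h


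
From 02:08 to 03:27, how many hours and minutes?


End time in minutes: 3×60 + 27 = 207
Start time in minutes: 2×60 + 8 = 128
Difference = 207 - 128 = 79 minutes
= 1 hours 19 minutes

1h 19m


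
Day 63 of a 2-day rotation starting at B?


Shifts: A, B
Start: B (index 1)
Day 63: (1 + 63 - 1) mod 2
= 63 mod 2
= 1
Index 1 → shift B

Shift B


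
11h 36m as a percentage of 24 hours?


0.4833 (48.33%)

Total minutes: 11×60 + 36 = 696
Day = 24×60 = 1440 minutes
Fraction = 696/1440 ≈ 0.4833
As a percentage: 696/1440 × 100 ≈ 48.33%


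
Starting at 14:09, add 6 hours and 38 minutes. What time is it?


Start: 849 minutes from midnight
Add: 398 minutes
Total: 1247 minutes
Hours: 1247 ÷ 60 = 20 remainder 47

20:47


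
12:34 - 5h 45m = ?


Start: 754 minutes from midnight
Subtract: 345 minutes
Remaining: 754 - 345 = 409
Hours: 6, Minutes: 49

06:49


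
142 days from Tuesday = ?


Start: Tuesday (index 1)
(1 + 142) mod 7
= 143 mod 7
= 3
Index 3 → Thursday

Thursday


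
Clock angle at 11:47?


Hour hand = 11×30 + 47×0.5 = 353.5°
Minute hand = 47×6 = 282°
Difference = |353.5 - 282| = 71.5°

71.5°


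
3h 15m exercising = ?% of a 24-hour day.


Time: 195 minutes
Day: 1440 minutes
Percentage = (195/1440) × 100 ≈ 13.5%

13.5%


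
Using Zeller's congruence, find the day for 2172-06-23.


Tuesday

Zeller's congruence:
q=23, m=6, k=72, j=21
h = (23 + ⌊13×7/5⌋ + 72 + ⌊72/4⌋ + ⌊21/4⌋ - 2×21) mod 7
= (23 + 18 + 72 + 18 + 5 - 42) mod 7
= 94 mod 7 = 3
h=3 → Tuesday


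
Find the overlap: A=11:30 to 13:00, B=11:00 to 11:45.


15 minutes

Meeting A: 690-780 (in minutes from midnight)
Meeting B: 660-705
Overlap start = max(690, 660) = 690
Overlap end = min(780, 705) = 705
Overlap = max(0, 705 - 690) = 15 min


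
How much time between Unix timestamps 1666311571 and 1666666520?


354949 seconds (98.6 hours / 4.11 days)

Difference = 1666666520 - 1666311571 = 354949 seconds
In hours: 354949 / 3600 ≈ 98.6
In days: 354949 / 86400 ≈ 4.11


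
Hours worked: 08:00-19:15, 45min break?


Total time = (19×60+15) - (8×60+0)
= 1155 - 480 = 675 min
Minus break: 675 - 45 = 630 min
= 10h 30m

10h 30m (630 minutes)
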